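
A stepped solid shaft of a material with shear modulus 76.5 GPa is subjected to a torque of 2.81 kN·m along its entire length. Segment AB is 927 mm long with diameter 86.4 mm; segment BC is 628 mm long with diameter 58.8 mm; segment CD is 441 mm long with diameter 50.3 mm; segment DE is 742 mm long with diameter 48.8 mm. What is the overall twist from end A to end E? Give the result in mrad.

101 mrad

J_AB = π(0.0864)⁴/32 = 5.47×10^-6 m⁴; J_BC = π(0.0588)⁴/32 = 1.17×10^-6 m⁴; J_CD = π(0.0503)⁴/32 = 6.28×10^-7 m⁴; J_DE = π(0.0488)⁴/32 = 5.57×10^-7 m⁴.
θ = (T/G)·Σ L_i/J_i = (2810/76.5×10⁹)·(0.927/5.47×10^-6 + 0.628/1.17×10^-6 + 0.441/6.28×10^-7 + 0.742/5.57×10^-7) = 0.1006 rad.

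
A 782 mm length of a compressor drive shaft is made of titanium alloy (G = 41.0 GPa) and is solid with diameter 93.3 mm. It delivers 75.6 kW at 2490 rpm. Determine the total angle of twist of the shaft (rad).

7.43e-4 rad

ω = 2π·2490/60 = 260.8 rad/s, so T = P/ω = 75.6×10³ / 260.8 = 289.9 N·m.
J = πd⁴/32 = π(0.0933)⁴/32 = 7.439×10^-6 m⁴.
θ = T·L/(G·J) = 289.9 × 0.782 / (41.0×10⁹ × 7.439×10^-6) = 7.433×10^-4 rad.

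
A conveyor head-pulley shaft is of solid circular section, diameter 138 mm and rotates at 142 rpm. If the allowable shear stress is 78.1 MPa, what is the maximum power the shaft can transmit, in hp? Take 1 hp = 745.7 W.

804 hp

J = πd⁴/32 = π(0.138)⁴/32 = 3.561×10^-5 m⁴.
T_max = τ_allow·J/r = 7.81×10^7 × 3.561×10^-5 / 0.0690 = 40300 N·m.
ω = 2π·142/60 = 14.87 rad/s, so P_max = T_max·ω = 5.993×10^5 W.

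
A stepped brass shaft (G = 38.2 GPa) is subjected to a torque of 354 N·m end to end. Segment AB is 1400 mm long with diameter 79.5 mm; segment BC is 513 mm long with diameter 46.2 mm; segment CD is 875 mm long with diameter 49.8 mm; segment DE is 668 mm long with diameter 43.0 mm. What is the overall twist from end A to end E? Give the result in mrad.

J_AB = π(0.0795)⁴/32 = 3.92×10^-6 m⁴; J_BC = π(0.0462)⁴/32 = 4.47×10^-7 m⁴; J_CD = π(0.0498)⁴/32 = 6.04×10^-7 m⁴; J_DE = π(0.0430)⁴/32 = 3.36×10^-7 m⁴.
θ = (T/G)·Σ L_i/J_i = (354.0/38.2×10⁹)·(1.40/3.92×10^-6 + 0.513/4.47×10^-7 + 0.875/6.04×10^-7 + 0.668/3.36×10^-7) = 0.04581 rad.

45.8 mrad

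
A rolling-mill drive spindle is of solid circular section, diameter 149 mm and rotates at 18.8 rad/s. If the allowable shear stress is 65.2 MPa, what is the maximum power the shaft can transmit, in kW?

796 kW

J = πd⁴/32 = π(0.149)⁴/32 = 4.839×10^-5 m⁴.
T_max = τ_allow·J/r = 6.52×10^7 × 4.839×10^-5 / 0.0745 = 42350 N·m.
ω = 18.8 rad/s, so P_max = T_max·ω = 7.961×10^5 W.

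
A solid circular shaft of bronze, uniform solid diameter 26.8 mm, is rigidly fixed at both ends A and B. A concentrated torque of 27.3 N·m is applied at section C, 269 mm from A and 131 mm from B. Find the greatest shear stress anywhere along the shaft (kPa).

With uniform GJ and both ends fixed, compatibility θ_AC = θ_CB gives T_A·a = T_B·b, together with T_A + T_B = T₀.
T_A = T₀·b/(a+b) = 27.30·131/400.0 = 8.941 N·m; T_B = 18.36 N·m.
τ in each portion: τ_AC = 2.37×10^6 Pa, τ_CB = 4.86×10^6 Pa; maximum is in CB.
τ_max = T_CB·r/J = 18.36·0.0134/5.06×10^-8 = 4.858×10^6 Pa.

4860 kPa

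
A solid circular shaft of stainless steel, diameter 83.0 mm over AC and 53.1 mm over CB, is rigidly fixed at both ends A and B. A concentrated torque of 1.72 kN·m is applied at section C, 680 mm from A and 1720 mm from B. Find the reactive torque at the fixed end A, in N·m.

1610 N·m

Compatibility: T_A·a/J_AC = T_B·b/J_CB with T_A + T_B = T₀.
J_AC = 4.66×10^-6 m⁴, J_CB = 7.81×10^-7 m⁴, so T_A = T₀·(J_AC/a)/((J_AC/a)+(J_CB/b)) = 1613 N·m, T_B = 106.8 N·m.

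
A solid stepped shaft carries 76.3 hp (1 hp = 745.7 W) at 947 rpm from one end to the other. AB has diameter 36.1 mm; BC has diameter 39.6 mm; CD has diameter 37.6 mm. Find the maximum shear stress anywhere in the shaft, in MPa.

62.1 MPa

ω = 2π·947/60 = 99.17 rad/s, so T = P/ω = 76.3×745.7 / 99.17 = 573.7 N·m.
Under the same torque, τ_max = 16T/(πd³) is largest where d is smallest — segment AB (d = 36.1 mm).
τ_max = 16·573.7/(π·(0.0361)³) = 6.211×10^7 Pa.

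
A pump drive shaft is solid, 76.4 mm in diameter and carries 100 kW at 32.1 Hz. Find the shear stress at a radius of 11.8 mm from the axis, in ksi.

ω = 2π·32.1 = 201.7 rad/s, so T = P/ω = 100×10³ / 201.7 = 495.8 N·m.
J = πd⁴/32 = π(0.0764)⁴/32 = 3.345×10^-6 m⁴.
Shear stress varies linearly with radius: τ = T·r/J = 495.8 × 0.0118 / 3.345×10^-6 = 1.749×10^6 Pa.

0.254 ksi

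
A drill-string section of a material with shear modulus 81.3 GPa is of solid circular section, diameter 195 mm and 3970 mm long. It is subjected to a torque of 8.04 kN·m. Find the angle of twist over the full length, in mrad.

2.77 mrad

J = πd⁴/32 = π(0.195)⁴/32 = 1.420×10^-4 m⁴.
θ = T·L/(G·J) = 8040 × 3.97 / (81.3×10⁹ × 1.420×10^-4) = 2.766×10^-3 rad.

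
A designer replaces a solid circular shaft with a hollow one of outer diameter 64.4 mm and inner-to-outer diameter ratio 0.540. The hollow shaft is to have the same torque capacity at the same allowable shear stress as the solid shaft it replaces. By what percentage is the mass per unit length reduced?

Equal τ_max and T ⇒ the solid shaft needs d_s³ = d_o³(1−k⁴), so d_s = 64.4·(1−0.540⁴)^(1/3) = 62.52 mm.
Area ratio A_h/A_s = d_o²(1−k²)/d_s² = (1−k²)/(1−k⁴)^(2/3) = 0.7516.
Mass saving = 1 − 0.7516 = 24.8 %.

24.8 %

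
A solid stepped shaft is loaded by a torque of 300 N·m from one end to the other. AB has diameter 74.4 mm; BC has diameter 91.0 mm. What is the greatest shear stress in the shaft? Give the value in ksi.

0.538 ksi

Under the same torque, τ_max = 16T/(πd³) is largest where d is smallest — segment AB (d = 74.4 mm).
τ_max = 16·300.0/(π·(0.0744)³) = 3.710×10^6 Pa.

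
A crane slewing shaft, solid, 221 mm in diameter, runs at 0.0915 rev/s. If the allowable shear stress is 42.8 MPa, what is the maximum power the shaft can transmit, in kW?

52.1 kW

J = πd⁴/32 = π(0.221)⁴/32 = 2.342×10^-4 m⁴.
T_max = τ_allow·J/r = 4.28×10^7 × 2.342×10^-4 / 0.111 = 90710 N·m.
ω = 2π·0.0915 = 0.5749 rad/s, so P_max = T_max·ω = 5.215×10^4 W.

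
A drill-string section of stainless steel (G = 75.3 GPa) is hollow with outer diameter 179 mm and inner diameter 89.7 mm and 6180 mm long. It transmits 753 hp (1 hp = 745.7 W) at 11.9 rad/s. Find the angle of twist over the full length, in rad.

ω = 11.9 rad/s, so T = P/ω = 753×745.7 / 11.90 = 47190 N·m.
J = π(d_o⁴ − d_i⁴)/32 = π(0.179⁴ − 0.0897⁴)/32 = 9.443×10^-5 m⁴.
θ = T·L/(G·J) = 47190 × 6.18 / (75.3×10⁹ × 9.443×10^-5) = 0.04101 rad.

0.0410 rad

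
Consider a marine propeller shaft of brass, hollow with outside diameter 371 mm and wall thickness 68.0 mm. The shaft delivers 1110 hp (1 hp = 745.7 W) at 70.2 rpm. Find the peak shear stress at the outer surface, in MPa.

13.4 MPa

ω = 2π·70.2/60 = 7.351 rad/s, so T = P/ω = 1110×745.7 / 7.351 = 112600 N·m.
J = π(d_o⁴ − d_i⁴)/32 = π(0.371⁴ − 0.235⁴)/32 = 1.561×10^-3 m⁴.
τ_max = T·r/J = 112600 × 0.185 / 1.561×10^-3 = 1.338×10^7 Pa.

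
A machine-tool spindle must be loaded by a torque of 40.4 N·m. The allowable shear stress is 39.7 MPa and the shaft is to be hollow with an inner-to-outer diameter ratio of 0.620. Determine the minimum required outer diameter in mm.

18.3 mm

For a hollow shaft with d_i/d_o = 0.620: τ_max = 16T/(π d_o³ (1−k⁴)), so d_o = [16T/(π τ_allow (1−k⁴))]^(1/3) = [16·40.40/(π·3.97×10^7·0.8522)]^(1/3) = 0.01825 m.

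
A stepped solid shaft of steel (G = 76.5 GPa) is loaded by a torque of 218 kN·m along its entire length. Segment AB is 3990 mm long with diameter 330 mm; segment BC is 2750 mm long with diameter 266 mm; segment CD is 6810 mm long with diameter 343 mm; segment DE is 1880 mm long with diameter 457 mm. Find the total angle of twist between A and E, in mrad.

41.2 mrad

J_AB = π(0.330)⁴/32 = 1.16×10^-3 m⁴; J_BC = π(0.266)⁴/32 = 4.92×10^-4 m⁴; J_CD = π(0.343)⁴/32 = 1.36×10^-3 m⁴; J_DE = π(0.457)⁴/32 = 4.28×10^-3 m⁴.
θ = (T/G)·Σ L_i/J_i = (218000/76.5×10⁹)·(3.99/1.16×10^-3 + 2.75/4.92×10^-4 + 6.81/1.36×10^-3 + 1.88/4.28×10^-3) = 0.04124 rad.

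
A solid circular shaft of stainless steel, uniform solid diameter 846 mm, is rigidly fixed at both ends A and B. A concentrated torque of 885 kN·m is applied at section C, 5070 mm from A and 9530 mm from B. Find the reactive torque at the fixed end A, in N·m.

578000 N·m

With uniform GJ and both ends fixed, compatibility θ_AC = θ_CB gives T_A·a = T_B·b, together with T_A + T_B = T₀.
T_A = T₀·b/(a+b) = 885000·9530/14600 = 577700 N·m; T_B = 307300 N·m.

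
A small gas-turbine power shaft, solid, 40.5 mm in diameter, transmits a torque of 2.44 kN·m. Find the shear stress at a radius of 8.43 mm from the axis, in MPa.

77.9 MPa

J = πd⁴/32 = π(0.0405)⁴/32 = 2.641×10^-7 m⁴.
Shear stress varies linearly with radius: τ = T·r/J = 2440 × 0.00843 / 2.641×10^-7 = 7.787×10^7 Pa.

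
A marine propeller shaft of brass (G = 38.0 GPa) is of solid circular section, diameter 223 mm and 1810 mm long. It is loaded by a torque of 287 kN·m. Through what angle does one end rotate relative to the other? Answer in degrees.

J = πd⁴/32 = π(0.223)⁴/32 = 2.428×10^-4 m⁴.
θ = T·L/(G·J) = 287000 × 1.81 / (38.0×10⁹ × 2.428×10^-4) = 0.05631 rad.

3.23°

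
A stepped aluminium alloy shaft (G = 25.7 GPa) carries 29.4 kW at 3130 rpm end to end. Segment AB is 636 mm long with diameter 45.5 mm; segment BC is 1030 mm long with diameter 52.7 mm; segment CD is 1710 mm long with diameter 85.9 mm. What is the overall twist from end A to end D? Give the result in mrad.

ω = 2π·3130/60 = 327.8 rad/s, so T = P/ω = 29.4×10³ / 327.8 = 89.70 N·m.
J_AB = π(0.0455)⁴/32 = 4.21×10^-7 m⁴; J_BC = π(0.0527)⁴/32 = 7.57×10^-7 m⁴; J_CD = π(0.0859)⁴/32 = 5.35×10^-6 m⁴.
θ = (T/G)·Σ L_i/J_i = (89.70/25.7×10⁹)·(0.636/4.21×10^-7 + 1.03/7.57×10^-7 + 1.71/5.35×10^-6) = 0.01114 rad.

11.1 mrad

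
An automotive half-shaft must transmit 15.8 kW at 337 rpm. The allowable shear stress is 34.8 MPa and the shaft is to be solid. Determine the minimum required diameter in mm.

40.3 mm

ω = 2π·337/60 = 35.29 rad/s, so T = P/ω = 15.8×10³ / 35.29 = 447.7 N·m.
For a solid shaft τ_max = 16T/(πd³), so d = (16T/(π τ_allow))^(1/3) = (16·447.7/(π·3.48×10^7))^(1/3) = 0.04031 m.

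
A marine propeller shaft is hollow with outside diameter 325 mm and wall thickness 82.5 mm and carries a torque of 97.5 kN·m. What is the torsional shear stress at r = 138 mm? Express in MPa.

J = π(d_o⁴ − d_i⁴)/32 = π(0.325⁴ − 0.160⁴)/32 = 1.031×10^-3 m⁴.
Shear stress varies linearly with radius: τ = T·r/J = 97500 × 0.138 / 1.031×10^-3 = 1.305×10^7 Pa.

13.1 MPa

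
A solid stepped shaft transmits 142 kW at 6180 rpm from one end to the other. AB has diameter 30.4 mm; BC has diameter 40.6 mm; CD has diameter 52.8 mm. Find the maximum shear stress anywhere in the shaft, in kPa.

39800 kPa

ω = 2π·6180/60 = 647.2 rad/s, so T = P/ω = 142×10³ / 647.2 = 219.4 N·m.
Under the same torque, τ_max = 16T/(πd³) is largest where d is smallest — segment AB (d = 30.4 mm).
τ_max = 16·219.4/(π·(0.0304)³) = 3.978×10^7 Pa.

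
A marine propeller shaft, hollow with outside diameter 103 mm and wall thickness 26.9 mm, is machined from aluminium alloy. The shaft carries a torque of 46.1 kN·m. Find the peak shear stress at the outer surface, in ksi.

J = π(d_o⁴ − d_i⁴)/32 = π(0.103⁴ − 0.0492⁴)/32 = 1.047×10^-5 m⁴.
τ_max = T·r/J = 46100 × 0.0515 / 1.047×10^-5 = 2.267×10^8 Pa.

32.9 ksi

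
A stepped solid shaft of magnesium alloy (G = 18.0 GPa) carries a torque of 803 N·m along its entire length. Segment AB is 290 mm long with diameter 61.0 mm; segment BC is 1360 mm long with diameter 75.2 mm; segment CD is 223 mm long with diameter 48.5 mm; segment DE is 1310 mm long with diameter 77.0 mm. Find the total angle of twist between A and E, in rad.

0.0641 rad

J_AB = π(0.0610)⁴/32 = 1.36×10^-6 m⁴; J_BC = π(0.0752)⁴/32 = 3.14×10^-6 m⁴; J_CD = π(0.0485)⁴/32 = 5.43×10^-7 m⁴; J_DE = π(0.0770)⁴/32 = 3.45×10^-6 m⁴.
θ = (T/G)·Σ L_i/J_i = (803.0/18.0×10⁹)·(0.290/1.36×10^-6 + 1.36/3.14×10^-6 + 0.223/5.43×10^-7 + 1.31/3.45×10^-6) = 0.06409 rad.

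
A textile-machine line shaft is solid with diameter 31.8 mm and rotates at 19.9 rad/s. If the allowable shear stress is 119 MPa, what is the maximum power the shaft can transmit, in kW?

J = πd⁴/32 = π(0.0318)⁴/32 = 1.004×10^-7 m⁴.
T_max = τ_allow·J/r = 1.19×10^8 × 1.004×10^-7 / 0.0159 = 751.4 N·m.
ω = 19.9 rad/s, so P_max = T_max·ω = 1.495×10^4 W.

15.0 kW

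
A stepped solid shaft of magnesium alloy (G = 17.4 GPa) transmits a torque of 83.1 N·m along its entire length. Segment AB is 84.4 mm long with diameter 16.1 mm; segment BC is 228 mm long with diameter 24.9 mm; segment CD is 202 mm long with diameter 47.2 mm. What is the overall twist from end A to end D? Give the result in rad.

J_AB = π(0.0161)⁴/32 = 6.60×10^-9 m⁴; J_BC = π(0.0249)⁴/32 = 3.77×10^-8 m⁴; J_CD = π(0.0472)⁴/32 = 4.87×10^-7 m⁴.
θ = (T/G)·Σ L_i/J_i = (83.10/17.4×10⁹)·(0.0844/6.60×10^-9 + 0.228/3.77×10^-8 + 0.202/4.87×10^-7) = 0.09194 rad.

0.0919 rad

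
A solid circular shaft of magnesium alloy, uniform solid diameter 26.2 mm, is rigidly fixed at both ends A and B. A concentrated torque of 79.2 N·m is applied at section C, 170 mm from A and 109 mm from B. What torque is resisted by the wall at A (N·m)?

30.9 N·m

With uniform GJ and both ends fixed, compatibility θ_AC = θ_CB gives T_A·a = T_B·b, together with T_A + T_B = T₀.
T_A = T₀·b/(a+b) = 79.20·109/279.0 = 30.94 N·m; T_B = 48.26 N·m.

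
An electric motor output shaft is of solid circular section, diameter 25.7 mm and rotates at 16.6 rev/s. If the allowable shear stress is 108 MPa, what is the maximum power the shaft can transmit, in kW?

J = πd⁴/32 = π(0.0257)⁴/32 = 4.283×10^-8 m⁴.
T_max = τ_allow·J/r = 1.08×10^8 × 4.283×10^-8 / 0.0129 = 360.0 N·m.
ω = 2π·16.6 = 104.3 rad/s, so P_max = T_max·ω = 3.754×10^4 W.

37.5 kW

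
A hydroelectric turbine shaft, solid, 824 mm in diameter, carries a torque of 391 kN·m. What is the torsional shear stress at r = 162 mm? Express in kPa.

1400 kPa

J = πd⁴/32 = π(0.824)⁴/32 = 0.04526 m⁴.
Shear stress varies linearly with radius: τ = T·r/J = 391000 × 0.162 / 0.04526 = 1.400×10^6 Pa.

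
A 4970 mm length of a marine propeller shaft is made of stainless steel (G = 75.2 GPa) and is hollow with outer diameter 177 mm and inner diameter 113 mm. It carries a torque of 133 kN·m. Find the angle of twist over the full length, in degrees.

J = π(d_o⁴ − d_i⁴)/32 = π(0.177⁴ − 0.113⁴)/32 = 8.035×10^-5 m⁴.
θ = T·L/(G·J) = 133000 × 4.97 / (75.2×10⁹ × 8.035×10^-5) = 0.1094 rad.

6.27°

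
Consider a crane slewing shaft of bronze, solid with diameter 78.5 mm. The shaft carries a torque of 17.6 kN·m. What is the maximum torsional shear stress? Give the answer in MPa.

185 MPa

J = πd⁴/32 = π(0.0785)⁴/32 = 3.728×10^-6 m⁴.
τ_max = T·r/J = 17600 × 0.0393 / 3.728×10^-6 = 1.853×10^8 Pa.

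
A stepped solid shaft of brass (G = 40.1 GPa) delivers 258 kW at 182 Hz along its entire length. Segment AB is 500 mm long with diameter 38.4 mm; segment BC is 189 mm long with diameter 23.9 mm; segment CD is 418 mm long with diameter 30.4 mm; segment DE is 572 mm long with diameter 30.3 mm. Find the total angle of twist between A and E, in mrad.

113 mrad

ω = 2π·182 = 1144 rad/s, so T = P/ω = 258×10³ / 1144 = 225.6 N·m.
J_AB = π(0.0384)⁴/32 = 2.13×10^-7 m⁴; J_BC = π(0.0239)⁴/32 = 3.20×10^-8 m⁴; J_CD = π(0.0304)⁴/32 = 8.38×10^-8 m⁴; J_DE = π(0.0303)⁴/32 = 8.28×10^-8 m⁴.
θ = (T/G)·Σ L_i/J_i = (225.6/40.1×10⁹)·(0.500/2.13×10^-7 + 0.189/3.20×10^-8 + 0.418/8.38×10^-8 + 0.572/8.28×10^-8) = 0.1133 rad.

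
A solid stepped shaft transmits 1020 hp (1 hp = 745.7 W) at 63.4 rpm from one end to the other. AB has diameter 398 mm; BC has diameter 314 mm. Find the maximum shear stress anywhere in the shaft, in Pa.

ω = 2π·63.4/60 = 6.639 rad/s, so T = P/ω = 1020×745.7 / 6.639 = 114600 N·m.
Under the same torque, τ_max = 16T/(πd³) is largest where d is smallest — segment BC (d = 314 mm).
τ_max = 16·114600/(π·(0.314)³) = 1.885×10^7 Pa.

1.88e7 Pa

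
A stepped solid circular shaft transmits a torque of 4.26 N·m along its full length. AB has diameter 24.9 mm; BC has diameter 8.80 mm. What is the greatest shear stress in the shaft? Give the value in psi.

4620 psi

Under the same torque, τ_max = 16T/(πd³) is largest where d is smallest — segment BC (d = 8.80 mm).
τ_max = 16·4.260/(π·(0.00880)³) = 3.184×10^7 Pa.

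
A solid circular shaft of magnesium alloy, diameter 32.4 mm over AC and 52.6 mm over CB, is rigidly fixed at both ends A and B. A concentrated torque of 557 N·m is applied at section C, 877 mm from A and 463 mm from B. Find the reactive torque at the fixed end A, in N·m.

39.3 N·m

Compatibility: T_A·a/J_AC = T_B·b/J_CB with T_A + T_B = T₀.
J_AC = 1.08×10^-7 m⁴, J_CB = 7.52×10^-7 m⁴, so T_A = T₀·(J_AC/a)/((J_AC/a)+(J_CB/b)) = 39.34 N·m, T_B = 517.7 N·m.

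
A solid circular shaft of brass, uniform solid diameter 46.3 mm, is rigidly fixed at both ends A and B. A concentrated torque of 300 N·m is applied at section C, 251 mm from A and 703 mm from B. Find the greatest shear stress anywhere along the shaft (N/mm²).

11.3 N/mm²

With uniform GJ and both ends fixed, compatibility θ_AC = θ_CB gives T_A·a = T_B·b, together with T_A + T_B = T₀.
T_A = T₀·b/(a+b) = 300.0·703/954.0 = 221.1 N·m; T_B = 78.93 N·m.
τ in each portion: τ_AC = 1.13×10^7 Pa, τ_CB = 4.05×10^6 Pa; maximum is in AC.
τ_max = T_AC·r/J = 221.1·0.0231/4.51×10^-7 = 1.134×10^7 Pa.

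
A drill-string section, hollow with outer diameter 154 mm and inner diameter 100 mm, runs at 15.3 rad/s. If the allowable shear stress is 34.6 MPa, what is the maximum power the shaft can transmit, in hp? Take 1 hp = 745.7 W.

J = π(d_o⁴ − d_i⁴)/32 = π(0.154⁴ − 0.100⁴)/32 = 4.540×10^-5 m⁴.
T_max = τ_allow·J/r = 3.46×10^7 × 4.540×10^-5 / 0.0770 = 20400 N·m.
ω = 15.3 rad/s, so P_max = T_max·ω = 3.121×10^5 W.

419 hp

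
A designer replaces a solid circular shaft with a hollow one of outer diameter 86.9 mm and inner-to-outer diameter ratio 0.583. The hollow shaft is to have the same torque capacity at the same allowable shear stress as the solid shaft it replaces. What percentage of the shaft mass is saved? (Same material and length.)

Equal τ_max and T ⇒ the solid shaft needs d_s³ = d_o³(1−k⁴), so d_s = 86.9·(1−0.583⁴)^(1/3) = 83.42 mm.
Area ratio A_h/A_s = d_o²(1−k²)/d_s² = (1−k²)/(1−k⁴)^(2/3) = 0.7164.
Mass saving = 1 − 0.7164 = 28.4 %.

28.4 %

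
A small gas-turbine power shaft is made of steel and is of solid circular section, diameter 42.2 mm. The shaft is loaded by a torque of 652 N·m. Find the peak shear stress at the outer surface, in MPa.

44.2 MPa

J = πd⁴/32 = π(0.0422)⁴/32 = 3.114×10^-7 m⁴.
τ_max = T·r/J = 652.0 × 0.0211 / 3.114×10^-7 = 4.419×10^7 Pa.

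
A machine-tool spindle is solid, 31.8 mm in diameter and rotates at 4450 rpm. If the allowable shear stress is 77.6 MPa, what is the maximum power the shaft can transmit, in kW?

J = πd⁴/32 = π(0.0318)⁴/32 = 1.004×10^-7 m⁴.
T_max = τ_allow·J/r = 7.76×10^7 × 1.004×10^-7 / 0.0159 = 490.0 N·m.
ω = 2π·4450/60 = 466.0 rad/s, so P_max = T_max·ω = 2.283×10^5 W.

228 kW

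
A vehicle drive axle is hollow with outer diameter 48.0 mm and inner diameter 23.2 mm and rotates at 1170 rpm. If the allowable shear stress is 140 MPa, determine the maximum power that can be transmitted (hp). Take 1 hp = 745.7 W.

472 hp

J = π(d_o⁴ − d_i⁴)/32 = π(0.0480⁴ − 0.0232⁴)/32 = 4.927×10^-7 m⁴.
T_max = τ_allow·J/r = 1.40×10^8 × 4.927×10^-7 / 0.0240 = 2874 N·m.
ω = 2π·1170/60 = 122.5 rad/s, so P_max = T_max·ω = 3.521×10^5 W.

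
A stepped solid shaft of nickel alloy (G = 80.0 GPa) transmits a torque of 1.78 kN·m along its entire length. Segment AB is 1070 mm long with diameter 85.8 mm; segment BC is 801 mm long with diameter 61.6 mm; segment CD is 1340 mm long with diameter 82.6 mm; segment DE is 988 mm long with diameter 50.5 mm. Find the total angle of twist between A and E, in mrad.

J_AB = π(0.0858)⁴/32 = 5.32×10^-6 m⁴; J_BC = π(0.0616)⁴/32 = 1.41×10^-6 m⁴; J_CD = π(0.0826)⁴/32 = 4.57×10^-6 m⁴; J_DE = π(0.0505)⁴/32 = 6.39×10^-7 m⁴.
θ = (T/G)·Σ L_i/J_i = (1780/80.0×10⁹)·(1.07/5.32×10^-6 + 0.801/1.41×10^-6 + 1.34/4.57×10^-6 + 0.988/6.39×10^-7) = 0.05804 rad.

58.0 mrad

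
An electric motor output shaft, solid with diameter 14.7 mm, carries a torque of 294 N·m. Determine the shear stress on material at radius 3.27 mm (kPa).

210000 kPa

J = πd⁴/32 = π(0.0147)⁴/32 = 4.584×10^-9 m⁴.
Shear stress varies linearly with radius: τ = T·r/J = 294.0 × 0.00327 / 4.584×10^-9 = 2.097×10^8 Pa.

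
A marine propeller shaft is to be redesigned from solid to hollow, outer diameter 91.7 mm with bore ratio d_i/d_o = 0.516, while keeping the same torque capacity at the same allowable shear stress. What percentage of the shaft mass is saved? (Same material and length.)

22.9 %

Equal τ_max and T ⇒ the solid shaft needs d_s³ = d_o³(1−k⁴), so d_s = 91.7·(1−0.516⁴)^(1/3) = 89.48 mm.
Area ratio A_h/A_s = d_o²(1−k²)/d_s² = (1−k²)/(1−k⁴)^(2/3) = 0.7706.
Mass saving = 1 − 0.7706 = 22.9 %.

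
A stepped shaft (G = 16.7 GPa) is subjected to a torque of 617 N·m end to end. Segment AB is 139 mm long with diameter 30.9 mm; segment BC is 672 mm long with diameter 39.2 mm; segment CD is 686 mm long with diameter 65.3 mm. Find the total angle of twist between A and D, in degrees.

J_AB = π(0.0309)⁴/32 = 8.95×10^-8 m⁴; J_BC = π(0.0392)⁴/32 = 2.32×10^-7 m⁴; J_CD = π(0.0653)⁴/32 = 1.79×10^-6 m⁴.
θ = (T/G)·Σ L_i/J_i = (617.0/16.7×10⁹)·(0.139/8.95×10^-8 + 0.672/2.32×10^-7 + 0.686/1.79×10^-6) = 0.1787 rad.

10.2°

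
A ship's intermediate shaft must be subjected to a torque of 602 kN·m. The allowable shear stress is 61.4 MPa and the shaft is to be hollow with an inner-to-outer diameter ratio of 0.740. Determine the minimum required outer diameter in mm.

415 mm

For a hollow shaft with d_i/d_o = 0.740: τ_max = 16T/(π d_o³ (1−k⁴)), so d_o = [16T/(π τ_allow (1−k⁴))]^(1/3) = [16·602000/(π·6.14×10^7·0.7001)]^(1/3) = 0.4147 m.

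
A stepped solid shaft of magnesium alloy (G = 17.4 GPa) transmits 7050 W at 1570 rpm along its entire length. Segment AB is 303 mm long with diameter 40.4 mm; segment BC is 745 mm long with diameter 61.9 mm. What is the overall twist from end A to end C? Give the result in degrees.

0.237°

ω = 2π·1570/60 = 164.4 rad/s, so T = P/ω = 7050 / 164.4 = 42.88 N·m.
J_AB = π(0.0404)⁴/32 = 2.62×10^-7 m⁴; J_BC = π(0.0619)⁴/32 = 1.44×10^-6 m⁴.
θ = (T/G)·Σ L_i/J_i = (42.88/17.4×10⁹)·(0.303/2.62×10^-7 + 0.745/1.44×10^-6) = 4.129×10^-3 rad.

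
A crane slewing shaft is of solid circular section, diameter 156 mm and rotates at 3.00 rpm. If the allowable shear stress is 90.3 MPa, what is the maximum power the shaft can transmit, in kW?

J = πd⁴/32 = π(0.156)⁴/32 = 5.814×10^-5 m⁴.
T_max = τ_allow·J/r = 9.03×10^7 × 5.814×10^-5 / 0.0780 = 67310 N·m.
ω = 2π·3.00/60 = 0.3142 rad/s, so P_max = T_max·ω = 2.115×10^4 W.

21.1 kW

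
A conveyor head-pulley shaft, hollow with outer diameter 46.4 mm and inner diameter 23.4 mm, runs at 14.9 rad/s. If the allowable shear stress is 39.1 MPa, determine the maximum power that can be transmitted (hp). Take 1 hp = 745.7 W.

14.3 hp

J = π(d_o⁴ − d_i⁴)/32 = π(0.0464⁴ − 0.0234⁴)/32 = 4.256×10^-7 m⁴.
T_max = τ_allow·J/r = 3.91×10^7 × 4.256×10^-7 / 0.0232 = 717.3 N·m.
ω = 14.9 rad/s, so P_max = T_max·ω = 1.069×10^4 W.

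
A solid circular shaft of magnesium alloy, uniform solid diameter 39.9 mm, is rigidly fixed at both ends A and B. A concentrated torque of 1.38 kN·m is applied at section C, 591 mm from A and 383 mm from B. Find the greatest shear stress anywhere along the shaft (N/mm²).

67.1 N/mm²

With uniform GJ and both ends fixed, compatibility θ_AC = θ_CB gives T_A·a = T_B·b, together with T_A + T_B = T₀.
T_A = T₀·b/(a+b) = 1380·383/974.0 = 542.6 N·m; T_B = 837.4 N·m.
τ in each portion: τ_AC = 4.35×10^7 Pa, τ_CB = 6.71×10^7 Pa; maximum is in CB.
τ_max = T_CB·r/J = 837.4·0.0199/2.49×10^-7 = 6.714×10^7 Pa.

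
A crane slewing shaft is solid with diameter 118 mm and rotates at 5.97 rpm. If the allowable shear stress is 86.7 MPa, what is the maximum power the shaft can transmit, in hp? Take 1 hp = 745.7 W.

J = πd⁴/32 = π(0.118)⁴/32 = 1.903×10^-5 m⁴.
T_max = τ_allow·J/r = 8.67×10^7 × 1.903×10^-5 / 0.0590 = 27970 N·m.
ω = 2π·5.97/60 = 0.6252 rad/s, so P_max = T_max·ω = 1.749×10^4 W.

23.4 hp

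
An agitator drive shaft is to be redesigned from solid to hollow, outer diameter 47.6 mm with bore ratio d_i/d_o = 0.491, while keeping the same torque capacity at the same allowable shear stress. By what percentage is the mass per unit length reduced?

Equal τ_max and T ⇒ the solid shaft needs d_s³ = d_o³(1−k⁴), so d_s = 47.6·(1−0.491⁴)^(1/3) = 46.66 mm.
Area ratio A_h/A_s = d_o²(1−k²)/d_s² = (1−k²)/(1−k⁴)^(2/3) = 0.7898.
Mass saving = 1 − 0.7898 = 21.0 %.

21.0 %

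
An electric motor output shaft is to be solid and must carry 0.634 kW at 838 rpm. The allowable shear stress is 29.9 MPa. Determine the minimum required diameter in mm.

ω = 2π·838/60 = 87.76 rad/s, so T = P/ω = 0.634×10³ / 87.76 = 7.225 N·m.
For a solid shaft τ_max = 16T/(πd³), so d = (16T/(π τ_allow))^(1/3) = (16·7.225/(π·2.99×10^7))^(1/3) = 0.01072 m.

10.7 mm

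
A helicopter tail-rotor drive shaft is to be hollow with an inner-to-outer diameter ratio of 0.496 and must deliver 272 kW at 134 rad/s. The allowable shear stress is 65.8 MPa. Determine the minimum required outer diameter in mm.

55.1 mm

ω = 134 rad/s, so T = P/ω = 272×10³ / 134.0 = 2030 N·m.
For a hollow shaft with d_i/d_o = 0.496: τ_max = 16T/(π d_o³ (1−k⁴)), so d_o = [16T/(π τ_allow (1−k⁴))]^(1/3) = [16·2030/(π·6.58×10^7·0.9395)]^(1/3) = 0.05509 m.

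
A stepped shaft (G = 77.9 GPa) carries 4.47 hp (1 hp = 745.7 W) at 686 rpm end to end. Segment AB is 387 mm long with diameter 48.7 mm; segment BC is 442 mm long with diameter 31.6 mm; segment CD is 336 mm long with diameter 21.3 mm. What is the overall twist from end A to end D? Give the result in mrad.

ω = 2π·686/60 = 71.84 rad/s, so T = P/ω = 4.47×745.7 / 71.84 = 46.40 N·m.
J_AB = π(0.0487)⁴/32 = 5.52×10^-7 m⁴; J_BC = π(0.0316)⁴/32 = 9.79×10^-8 m⁴; J_CD = π(0.0213)⁴/32 = 2.02×10^-8 m⁴.
θ = (T/G)·Σ L_i/J_i = (46.40/77.9×10⁹)·(0.387/5.52×10^-7 + 0.442/9.79×10^-8 + 0.336/2.02×10^-8) = 0.01301 rad.

13.0 mrad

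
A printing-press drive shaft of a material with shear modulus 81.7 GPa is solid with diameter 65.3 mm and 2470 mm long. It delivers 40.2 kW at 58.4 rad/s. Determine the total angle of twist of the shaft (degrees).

ω = 58.4 rad/s, so T = P/ω = 40.2×10³ / 58.40 = 688.4 N·m.
J = πd⁴/32 = π(0.0653)⁴/32 = 1.785×10^-6 m⁴.
θ = T·L/(G·J) = 688.4 × 2.47 / (81.7×10⁹ × 1.785×10^-6) = 0.01166 rad.

0.668°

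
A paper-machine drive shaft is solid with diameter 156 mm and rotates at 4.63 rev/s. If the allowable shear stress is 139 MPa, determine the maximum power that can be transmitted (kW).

J = πd⁴/32 = π(0.156)⁴/32 = 5.814×10^-5 m⁴.
T_max = τ_allow·J/r = 1.39×10^8 × 5.814×10^-5 / 0.0780 = 103600 N·m.
ω = 2π·4.63 = 29.09 rad/s, so P_max = T_max·ω = 3.014×10^6 W.

3010 kW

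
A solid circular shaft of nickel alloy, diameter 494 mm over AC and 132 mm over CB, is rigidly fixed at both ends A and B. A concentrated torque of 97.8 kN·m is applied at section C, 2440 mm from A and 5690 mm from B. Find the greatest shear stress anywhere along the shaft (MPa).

Compatibility: T_A·a/J_AC = T_B·b/J_CB with T_A + T_B = T₀.
J_AC = 5.85×10^-3 m⁴, J_CB = 2.98×10^-5 m⁴, so T_A = T₀·(J_AC/a)/((J_AC/a)+(J_CB/b)) = 97590 N·m, T_B = 213.3 N·m.
τ in each portion: τ_AC = 4.12×10^6 Pa, τ_CB = 4.72×10^5 Pa; maximum is in AC.
τ_max = T_AC·r/J = 97590·0.247/5.85×10^-3 = 4.123×10^6 Pa.

4.12 MPa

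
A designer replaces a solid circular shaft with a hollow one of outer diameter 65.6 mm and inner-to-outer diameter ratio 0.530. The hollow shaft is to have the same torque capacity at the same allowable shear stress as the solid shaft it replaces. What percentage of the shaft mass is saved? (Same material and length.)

Equal τ_max and T ⇒ the solid shaft needs d_s³ = d_o³(1−k⁴), so d_s = 65.6·(1−0.530⁴)^(1/3) = 63.83 mm.
Area ratio A_h/A_s = d_o²(1−k²)/d_s² = (1−k²)/(1−k⁴)^(2/3) = 0.7596.
Mass saving = 1 − 0.7596 = 24.0 %.

24.0 %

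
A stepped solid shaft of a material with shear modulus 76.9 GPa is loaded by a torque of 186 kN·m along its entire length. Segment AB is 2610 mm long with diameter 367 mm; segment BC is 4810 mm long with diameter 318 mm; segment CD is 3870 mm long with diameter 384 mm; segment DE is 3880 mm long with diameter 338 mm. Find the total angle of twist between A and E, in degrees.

1.54°

J_AB = π(0.367)⁴/32 = 1.78×10^-3 m⁴; J_BC = π(0.318)⁴/32 = 1.00×10^-3 m⁴; J_CD = π(0.384)⁴/32 = 2.13×10^-3 m⁴; J_DE = π(0.338)⁴/32 = 1.28×10^-3 m⁴.
θ = (T/G)·Σ L_i/J_i = (186000/76.9×10⁹)·(2.61/1.78×10^-3 + 4.81/1.00×10^-3 + 3.87/2.13×10^-3 + 3.88/1.28×10^-3) = 0.02684 rad.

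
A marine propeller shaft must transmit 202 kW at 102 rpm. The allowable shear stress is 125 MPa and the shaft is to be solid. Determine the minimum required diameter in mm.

ω = 2π·102/60 = 10.68 rad/s, so T = P/ω = 202×10³ / 10.68 = 18910 N·m.
For a solid shaft τ_max = 16T/(πd³), so d = (16T/(π τ_allow))^(1/3) = (16·18910/(π·1.25×10^8))^(1/3) = 0.09168 m.

91.7 mm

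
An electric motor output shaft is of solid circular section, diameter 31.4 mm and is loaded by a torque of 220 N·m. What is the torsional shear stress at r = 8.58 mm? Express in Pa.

J = πd⁴/32 = π(0.0314)⁴/32 = 9.544×10^-8 m⁴.
Shear stress varies linearly with radius: τ = T·r/J = 220.0 × 0.00858 / 9.544×10^-8 = 1.978×10^7 Pa.

1.98e7 Pa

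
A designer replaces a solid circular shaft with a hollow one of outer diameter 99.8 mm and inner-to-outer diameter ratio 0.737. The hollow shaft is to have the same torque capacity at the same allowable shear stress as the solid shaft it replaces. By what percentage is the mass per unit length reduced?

Equal τ_max and T ⇒ the solid shaft needs d_s³ = d_o³(1−k⁴), so d_s = 99.8·(1−0.737⁴)^(1/3) = 88.82 mm.
Area ratio A_h/A_s = d_o²(1−k²)/d_s² = (1−k²)/(1−k⁴)^(2/3) = 0.5767.
Mass saving = 1 − 0.5767 = 42.3 %.

42.3 %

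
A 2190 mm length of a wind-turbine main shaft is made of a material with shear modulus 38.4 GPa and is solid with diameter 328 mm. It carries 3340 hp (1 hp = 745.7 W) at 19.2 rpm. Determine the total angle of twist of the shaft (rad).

ω = 2π·19.2/60 = 2.011 rad/s, so T = P/ω = 3340×745.7 / 2.011 = 1.239e6 N·m.
J = πd⁴/32 = π(0.328)⁴/32 = 1.136×10^-3 m⁴.
θ = T·L/(G·J) = 1.239e6 × 2.19 / (38.4×10⁹ × 1.136×10^-3) = 0.06217 rad.

0.0622 rad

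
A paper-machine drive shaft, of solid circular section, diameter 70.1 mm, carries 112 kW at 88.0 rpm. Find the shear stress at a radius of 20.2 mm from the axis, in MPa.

ω = 2π·88.0/60 = 9.215 rad/s, so T = P/ω = 112×10³ / 9.215 = 12150 N·m.
J = πd⁴/32 = π(0.0701)⁴/32 = 2.371×10^-6 m⁴.
Shear stress varies linearly with radius: τ = T·r/J = 12150 × 0.0202 / 2.371×10^-6 = 1.036×10^8 Pa.

104 MPa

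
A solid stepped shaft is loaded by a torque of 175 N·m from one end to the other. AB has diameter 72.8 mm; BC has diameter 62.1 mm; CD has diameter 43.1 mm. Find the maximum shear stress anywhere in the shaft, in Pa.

Under the same torque, τ_max = 16T/(πd³) is largest where d is smallest — segment CD (d = 43.1 mm).
τ_max = 16·175.0/(π·(0.0431)³) = 1.113×10^7 Pa.

1.11e7 Pa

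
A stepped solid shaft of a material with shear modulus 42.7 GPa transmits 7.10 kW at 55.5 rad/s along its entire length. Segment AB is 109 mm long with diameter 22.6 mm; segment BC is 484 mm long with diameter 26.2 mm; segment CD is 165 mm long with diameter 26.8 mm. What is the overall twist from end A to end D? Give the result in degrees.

ω = 55.5 rad/s, so T = P/ω = 7.10×10³ / 55.50 = 127.9 N·m.
J_AB = π(0.0226)⁴/32 = 2.56×10^-8 m⁴; J_BC = π(0.0262)⁴/32 = 4.63×10^-8 m⁴; J_CD = π(0.0268)⁴/32 = 5.06×10^-8 m⁴.
θ = (T/G)·Σ L_i/J_i = (127.9/42.7×10⁹)·(0.109/2.56×10^-8 + 0.484/4.63×10^-8 + 0.165/5.06×10^-8) = 0.05386 rad.

3.09°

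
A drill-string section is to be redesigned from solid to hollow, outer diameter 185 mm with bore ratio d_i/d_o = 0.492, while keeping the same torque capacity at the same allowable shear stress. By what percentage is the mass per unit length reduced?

Equal τ_max and T ⇒ the solid shaft needs d_s³ = d_o³(1−k⁴), so d_s = 185·(1−0.492⁴)^(1/3) = 181.3 mm.
Area ratio A_h/A_s = d_o²(1−k²)/d_s² = (1−k²)/(1−k⁴)^(2/3) = 0.7891.
Mass saving = 1 − 0.7891 = 21.1 %.

21.1 %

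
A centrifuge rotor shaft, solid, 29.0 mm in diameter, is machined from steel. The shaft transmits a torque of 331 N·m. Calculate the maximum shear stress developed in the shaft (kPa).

69100 kPa

J = πd⁴/32 = π(0.0290)⁴/32 = 6.944×10^-8 m⁴.
τ_max = T·r/J = 331.0 × 0.0145 / 6.944×10^-8 = 6.912×10^7 Pa.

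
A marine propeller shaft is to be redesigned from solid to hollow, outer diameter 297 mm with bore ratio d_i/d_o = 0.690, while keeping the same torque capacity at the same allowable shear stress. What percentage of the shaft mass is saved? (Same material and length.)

Equal τ_max and T ⇒ the solid shaft needs d_s³ = d_o³(1−k⁴), so d_s = 297·(1−0.690⁴)^(1/3) = 272.6 mm.
Area ratio A_h/A_s = d_o²(1−k²)/d_s² = (1−k²)/(1−k⁴)^(2/3) = 0.6218.
Mass saving = 1 − 0.6218 = 37.8 %.

37.8 %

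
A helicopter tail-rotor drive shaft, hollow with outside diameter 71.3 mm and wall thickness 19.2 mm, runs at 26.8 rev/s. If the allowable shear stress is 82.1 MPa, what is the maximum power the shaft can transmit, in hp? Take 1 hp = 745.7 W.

1260 hp

J = π(d_o⁴ − d_i⁴)/32 = π(0.0713⁴ − 0.0329⁴)/32 = 2.422×10^-6 m⁴.
T_max = τ_allow·J/r = 8.21×10^7 × 2.422×10^-6 / 0.0357 = 5578 N·m.
ω = 2π·26.8 = 168.4 rad/s, so P_max = T_max·ω = 9.393×10^5 W.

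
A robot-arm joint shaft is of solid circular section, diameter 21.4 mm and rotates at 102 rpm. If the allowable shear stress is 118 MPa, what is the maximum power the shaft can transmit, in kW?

2.43 kW

J = πd⁴/32 = π(0.0214)⁴/32 = 2.059×10^-8 m⁴.
T_max = τ_allow·J/r = 1.18×10^8 × 2.059×10^-8 / 0.0107 = 227.1 N·m.
ω = 2π·102/60 = 10.68 rad/s, so P_max = T_max·ω = 2425 W.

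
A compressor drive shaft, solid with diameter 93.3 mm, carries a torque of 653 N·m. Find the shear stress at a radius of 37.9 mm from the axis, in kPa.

3330 kPa

J = πd⁴/32 = π(0.0933)⁴/32 = 7.439×10^-6 m⁴.
Shear stress varies linearly with radius: τ = T·r/J = 653.0 × 0.0379 / 7.439×10^-6 = 3.327×10^6 Pa.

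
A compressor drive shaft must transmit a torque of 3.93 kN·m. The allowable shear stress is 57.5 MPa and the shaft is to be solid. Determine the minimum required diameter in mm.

For a solid shaft τ_max = 16T/(πd³), so d = (16T/(π τ_allow))^(1/3) = (16·3930/(π·5.75×10^7))^(1/3) = 0.07034 m.

70.3 mm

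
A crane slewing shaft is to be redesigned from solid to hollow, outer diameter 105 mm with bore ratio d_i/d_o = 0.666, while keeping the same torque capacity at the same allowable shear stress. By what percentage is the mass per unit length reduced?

Equal τ_max and T ⇒ the solid shaft needs d_s³ = d_o³(1−k⁴), so d_s = 105·(1−0.666⁴)^(1/3) = 97.61 mm.
Area ratio A_h/A_s = d_o²(1−k²)/d_s² = (1−k²)/(1−k⁴)^(2/3) = 0.6439.
Mass saving = 1 − 0.6439 = 35.6 %.

35.6 %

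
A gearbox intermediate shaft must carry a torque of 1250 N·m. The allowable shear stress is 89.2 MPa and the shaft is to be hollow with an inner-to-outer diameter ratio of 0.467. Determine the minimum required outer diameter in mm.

For a hollow shaft with d_i/d_o = 0.467: τ_max = 16T/(π d_o³ (1−k⁴)), so d_o = [16T/(π τ_allow (1−k⁴))]^(1/3) = [16·1250/(π·8.92×10^7·0.9524)]^(1/3) = 0.04216 m.

42.2 mm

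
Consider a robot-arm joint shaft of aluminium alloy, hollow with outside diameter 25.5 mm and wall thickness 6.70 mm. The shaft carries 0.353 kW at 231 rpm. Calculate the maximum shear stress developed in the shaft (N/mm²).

ω = 2π·231/60 = 24.19 rad/s, so T = P/ω = 0.353×10³ / 24.19 = 14.59 N·m.
J = π(d_o⁴ − d_i⁴)/32 = π(0.0255⁴ − 0.0121⁴)/32 = 3.941×10^-8 m⁴.
τ_max = T·r/J = 14.59 × 0.0127 / 3.941×10^-8 = 4.721×10^6 Pa.

4.72 N/mm²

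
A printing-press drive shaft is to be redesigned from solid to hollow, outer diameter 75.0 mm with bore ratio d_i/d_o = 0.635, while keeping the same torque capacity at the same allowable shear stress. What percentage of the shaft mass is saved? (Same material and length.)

Equal τ_max and T ⇒ the solid shaft needs d_s³ = d_o³(1−k⁴), so d_s = 75.0·(1−0.635⁴)^(1/3) = 70.69 mm.
Area ratio A_h/A_s = d_o²(1−k²)/d_s² = (1−k²)/(1−k⁴)^(2/3) = 0.6717.
Mass saving = 1 − 0.6717 = 32.8 %.

32.8 %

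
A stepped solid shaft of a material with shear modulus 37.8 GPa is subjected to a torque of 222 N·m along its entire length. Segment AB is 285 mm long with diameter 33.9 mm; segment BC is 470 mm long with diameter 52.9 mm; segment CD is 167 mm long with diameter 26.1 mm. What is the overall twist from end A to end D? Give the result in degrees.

2.18°

J_AB = π(0.0339)⁴/32 = 1.30×10^-7 m⁴; J_BC = π(0.0529)⁴/32 = 7.69×10^-7 m⁴; J_CD = π(0.0261)⁴/32 = 4.56×10^-8 m⁴.
θ = (T/G)·Σ L_i/J_i = (222.0/37.8×10⁹)·(0.285/1.30×10^-7 + 0.470/7.69×10^-7 + 0.167/4.56×10^-8) = 0.03803 rad.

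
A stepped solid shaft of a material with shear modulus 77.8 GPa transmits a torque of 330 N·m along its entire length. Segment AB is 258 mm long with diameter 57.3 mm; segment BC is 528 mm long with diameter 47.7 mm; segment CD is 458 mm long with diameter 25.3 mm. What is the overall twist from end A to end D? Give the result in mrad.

J_AB = π(0.0573)⁴/32 = 1.06×10^-6 m⁴; J_BC = π(0.0477)⁴/32 = 5.08×10^-7 m⁴; J_CD = π(0.0253)⁴/32 = 4.02×10^-8 m⁴.
θ = (T/G)·Σ L_i/J_i = (330.0/77.8×10⁹)·(0.258/1.06×10^-6 + 0.528/5.08×10^-7 + 0.458/4.02×10^-8) = 0.05374 rad.

53.7 mrad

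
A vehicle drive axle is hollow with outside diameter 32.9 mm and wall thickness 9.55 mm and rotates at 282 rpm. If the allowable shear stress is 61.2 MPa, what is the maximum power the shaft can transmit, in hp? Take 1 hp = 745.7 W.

16.4 hp

J = π(d_o⁴ − d_i⁴)/32 = π(0.0329⁴ − 0.0138⁴)/32 = 1.115×10^-7 m⁴.
T_max = τ_allow·J/r = 6.12×10^7 × 1.115×10^-7 / 0.0164 = 414.7 N·m.
ω = 2π·282/60 = 29.53 rad/s, so P_max = T_max·ω = 1.225×10^4 W.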